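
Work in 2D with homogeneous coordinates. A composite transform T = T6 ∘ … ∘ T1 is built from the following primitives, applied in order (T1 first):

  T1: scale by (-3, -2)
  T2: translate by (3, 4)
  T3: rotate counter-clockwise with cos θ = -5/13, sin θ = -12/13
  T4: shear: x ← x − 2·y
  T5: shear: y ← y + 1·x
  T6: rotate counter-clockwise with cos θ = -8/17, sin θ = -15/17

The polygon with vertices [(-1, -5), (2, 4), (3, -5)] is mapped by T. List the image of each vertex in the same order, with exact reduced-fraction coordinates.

T1 scale by (-3, -2): (-1, -5) → (3, 10); (2, 4) → (-6, -8); (3, -5) → (-9, 10)
T2 translate by (3, 4): (3, 10) → (6, 14); (-6, -8) → (-3, -4); (-9, 10) → (-6, 14)
T3 rotate counter-clockwise with cos θ = -5/13, sin θ = -12/13: (6, 14) → (138/13, -142/13); (-3, -4) → (-33/13, 56/13); (-6, 14) → (198/13, 2/13)
T4 shear: x ← x − 2·y: (138/13, -142/13) → (422/13, -142/13); (-33/13, 56/13) → (-145/13, 56/13); (198/13, 2/13) → (194/13, 2/13)
T5 shear: y ← y + 1·x: (422/13, -142/13) → (422/13, 280/13); (-145/13, 56/13) → (-145/13, -89/13); (194/13, 2/13) → (194/13, 196/13)
T6 rotate counter-clockwise with cos θ = -8/17, sin θ = -15/17: (422/13, 280/13) → (824/221, -8570/221); (-145/13, -89/13) → (-175/221, 2887/221); (194/13, 196/13) → (1388/221, -4478/221)

image vertices: (824/221, -8570/221), (-175/221, 2887/221), (1388/221, -4478/221)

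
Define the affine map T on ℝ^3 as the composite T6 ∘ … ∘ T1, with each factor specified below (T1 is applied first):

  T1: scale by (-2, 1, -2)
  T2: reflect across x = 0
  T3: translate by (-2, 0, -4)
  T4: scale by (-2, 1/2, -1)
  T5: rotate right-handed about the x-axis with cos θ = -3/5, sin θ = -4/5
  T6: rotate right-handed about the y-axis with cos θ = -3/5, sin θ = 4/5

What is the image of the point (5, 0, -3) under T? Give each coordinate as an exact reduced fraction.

T1 scale by (-2, 1, -2): (5, 0, -3) → (-10, 0, 6)
T2 reflect across x = 0: (-10, 0, 6) → (10, 0, 6)
T3 translate by (-2, 0, -4): (10, 0, 6) → (8, 0, 2)
T4 scale by (-2, 1/2, -1): (8, 0, 2) → (-16, 0, -2)
T5 rotate right-handed about the x-axis with cos θ = -3/5, sin θ = -4/5: (-16, 0, -2) → (-16, -8/5, 6/5)
T6 rotate right-handed about the y-axis with cos θ = -3/5, sin θ = 4/5: (-16, -8/5, 6/5) → (264/25, -8/5, 302/25)

T(p) = (264/25, -8/5, 302/25)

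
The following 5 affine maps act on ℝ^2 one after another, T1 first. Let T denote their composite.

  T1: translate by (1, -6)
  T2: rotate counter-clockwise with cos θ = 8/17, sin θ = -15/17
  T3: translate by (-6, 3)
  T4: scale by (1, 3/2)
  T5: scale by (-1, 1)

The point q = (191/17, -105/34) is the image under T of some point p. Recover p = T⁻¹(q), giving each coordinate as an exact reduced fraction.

p = (1, -1)

T1 = [1 0 1; 0 1 -6; 0 0 1]
T2·T1 = [8/17 15/17 -82/17; -15/17 8/17 -63/17; 0 0 1]
T3·…·T1 = [8/17 15/17 -184/17; -15/17 8/17 -12/17; 0 0 1]
T4·…·T1 = [8/17 15/17 -184/17; -45/34 12/17 -18/17; 0 0 1]
T5·…·T1 = [-8/17 -15/17 184/17; -45/34 12/17 -18/17; 0 0 1]
det M = -3/2; M⁻¹ = [-8/17 -10/17 76/17; -15/17 16/51 168/17; 0 0 1]
M⁻¹ · (191/17, -105/34)ᵀ = (1, -1)ᵀ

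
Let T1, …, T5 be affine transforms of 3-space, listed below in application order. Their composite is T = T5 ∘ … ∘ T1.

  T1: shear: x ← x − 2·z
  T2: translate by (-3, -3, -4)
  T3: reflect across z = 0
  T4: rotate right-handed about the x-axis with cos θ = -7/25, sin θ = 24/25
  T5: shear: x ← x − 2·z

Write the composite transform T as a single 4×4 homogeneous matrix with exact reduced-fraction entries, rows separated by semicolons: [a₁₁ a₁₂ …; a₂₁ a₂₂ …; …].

T = [1 -48/25 -64/25 5; 0 -7/25 24/25 -3; 0 24/25 7/25 -4; 0 0 0 1]

T1 = [1 0 -2 0; 0 1 0 0; 0 0 1 0; 0 0 0 1]
T2·T1 = [1 0 -2 -3; 0 1 0 -3; 0 0 1 -4; 0 0 0 1]
T3·…·T1 = [1 0 -2 -3; 0 1 0 -3; 0 0 -1 4; 0 0 0 1]
T4·…·T1 = [1 0 -2 -3; 0 -7/25 24/25 -3; 0 24/25 7/25 -4; 0 0 0 1]
T5·…·T1 = [1 -48/25 -64/25 5; 0 -7/25 24/25 -3; 0 24/25 7/25 -4; 0 0 0 1]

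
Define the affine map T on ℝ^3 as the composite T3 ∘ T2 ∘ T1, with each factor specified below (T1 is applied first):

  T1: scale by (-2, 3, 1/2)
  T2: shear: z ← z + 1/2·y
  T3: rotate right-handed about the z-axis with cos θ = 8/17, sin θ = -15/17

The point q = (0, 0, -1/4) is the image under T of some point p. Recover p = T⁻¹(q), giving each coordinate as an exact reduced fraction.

T1 = [-2 0 0 0; 0 3 0 0; 0 0 1/2 0; 0 0 0 1]
T2·T1 = [-2 0 0 0; 0 3 0 0; 0 3/2 1/2 0; 0 0 0 1]
T3·…·T1 = [-16/17 45/17 0 0; 30/17 24/17 0 0; 0 3/2 1/2 0; 0 0 0 1]
det M = -3; M⁻¹ = [-4/17 15/34 0 0; 5/17 8/51 0 0; -15/17 -8/17 2 0; 0 0 0 1]
M⁻¹ · (0, 0, -1/4)ᵀ = (0, 0, -1/2)ᵀ

p = (0, 0, -1/2)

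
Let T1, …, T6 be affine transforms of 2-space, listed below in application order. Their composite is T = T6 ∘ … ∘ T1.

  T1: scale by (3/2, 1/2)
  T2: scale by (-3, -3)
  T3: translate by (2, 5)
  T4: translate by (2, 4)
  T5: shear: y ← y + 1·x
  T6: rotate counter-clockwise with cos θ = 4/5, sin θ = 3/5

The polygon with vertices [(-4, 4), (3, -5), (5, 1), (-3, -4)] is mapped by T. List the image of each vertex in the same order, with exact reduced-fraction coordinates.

image vertices: (13/5, 166/5), (-59/5, -1/10), (-41/5, -199/10), (-11/2, 73/2)

T1 scale by (3/2, 1/2): (-4, 4) → (-6, 2); (3, -5) → (9/2, -5/2); (5, 1) → (15/2, 1/2); (-3, -4) → (-9/2, -2)
T2 scale by (-3, -3): (-6, 2) → (18, -6); (9/2, -5/2) → (-27/2, 15/2); (15/2, 1/2) → (-45/2, -3/2); (-9/2, -2) → (27/2, 6)
T3 translate by (2, 5): (18, -6) → (20, -1); (-27/2, 15/2) → (-23/2, 25/2); (-45/2, -3/2) → (-41/2, 7/2); (27/2, 6) → (31/2, 11)
T4 translate by (2, 4): (20, -1) → (22, 3); (-23/2, 25/2) → (-19/2, 33/2); (-41/2, 7/2) → (-37/2, 15/2); (31/2, 11) → (35/2, 15)
T5 shear: y ← y + 1·x: (22, 3) → (22, 25); (-19/2, 33/2) → (-19/2, 7); (-37/2, 15/2) → (-37/2, -11); (35/2, 15) → (35/2, 65/2)
T6 rotate counter-clockwise with cos θ = 4/5, sin θ = 3/5: (22, 25) → (13/5, 166/5); (-19/2, 7) → (-59/5, -1/10); (-37/2, -11) → (-41/5, -199/10); (35/2, 65/2) → (-11/2, 73/2)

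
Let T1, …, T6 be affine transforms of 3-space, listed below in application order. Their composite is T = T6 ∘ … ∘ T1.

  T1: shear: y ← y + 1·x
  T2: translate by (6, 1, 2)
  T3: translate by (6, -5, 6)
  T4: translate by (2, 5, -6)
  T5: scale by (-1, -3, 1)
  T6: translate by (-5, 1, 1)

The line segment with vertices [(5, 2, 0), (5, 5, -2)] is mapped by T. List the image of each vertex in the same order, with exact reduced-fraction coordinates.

image vertices: (-24, -23, 3), (-24, -32, 1)

T1 shear: y ← y + 1·x: (5, 2, 0) → (5, 7, 0); (5, 5, -2) → (5, 10, -2)
T2 translate by (6, 1, 2): (5, 7, 0) → (11, 8, 2); (5, 10, -2) → (11, 11, 0)
T3 translate by (6, -5, 6): (11, 8, 2) → (17, 3, 8); (11, 11, 0) → (17, 6, 6)
T4 translate by (2, 5, -6): (17, 3, 8) → (19, 8, 2); (17, 6, 6) → (19, 11, 0)
T5 scale by (-1, -3, 1): (19, 8, 2) → (-19, -24, 2); (19, 11, 0) → (-19, -33, 0)
T6 translate by (-5, 1, 1): (-19, -24, 2) → (-24, -23, 3); (-19, -33, 0) → (-24, -32, 1)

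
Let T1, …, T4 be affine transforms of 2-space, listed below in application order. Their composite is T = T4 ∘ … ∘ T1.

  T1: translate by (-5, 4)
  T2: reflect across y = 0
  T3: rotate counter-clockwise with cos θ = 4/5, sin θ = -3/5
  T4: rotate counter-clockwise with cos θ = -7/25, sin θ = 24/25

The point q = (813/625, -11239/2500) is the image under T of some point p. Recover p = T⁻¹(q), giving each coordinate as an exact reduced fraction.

p = (5/4, -6/5)

T1 = [1 0 -5; 0 1 4; 0 0 1]
T2·T1 = [1 0 -5; 0 -1 -4; 0 0 1]
T3·…·T1 = [4/5 -3/5 -32/5; -3/5 -4/5 -1/5; 0 0 1]
T4·…·T1 = [44/125 117/125 248/125; 117/125 -44/125 -761/125; 0 0 1]
det M = -1; M⁻¹ = [44/125 117/125 5; 117/125 -44/125 -4; 0 0 1]
M⁻¹ · (813/625, -11239/2500)ᵀ = (5/4, -6/5)ᵀ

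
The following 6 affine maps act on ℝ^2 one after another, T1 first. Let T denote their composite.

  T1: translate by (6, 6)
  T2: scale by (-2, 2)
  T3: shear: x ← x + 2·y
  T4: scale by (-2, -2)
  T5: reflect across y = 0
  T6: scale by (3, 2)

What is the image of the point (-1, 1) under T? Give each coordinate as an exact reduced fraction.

T(p) = (-108, 56)

T1 translate by (6, 6): (-1, 1) → (5, 7)
T2 scale by (-2, 2): (5, 7) → (-10, 14)
T3 shear: x ← x + 2·y: (-10, 14) → (18, 14)
T4 scale by (-2, -2): (18, 14) → (-36, -28)
T5 reflect across y = 0: (-36, -28) → (-36, 28)
T6 scale by (3, 2): (-36, 28) → (-108, 56)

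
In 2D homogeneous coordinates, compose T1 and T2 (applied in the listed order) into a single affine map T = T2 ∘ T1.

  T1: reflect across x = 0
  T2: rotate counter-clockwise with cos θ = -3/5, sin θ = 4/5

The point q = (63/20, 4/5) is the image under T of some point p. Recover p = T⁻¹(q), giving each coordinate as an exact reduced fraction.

p = (5/4, -3)

T1 = [-1 0 0; 0 1 0; 0 0 1]
T2·T1 = [3/5 -4/5 0; -4/5 -3/5 0; 0 0 1]
det M = -1; M⁻¹ = [3/5 -4/5 0; -4/5 -3/5 0; 0 0 1]
M⁻¹ · (63/20, 4/5)ᵀ = (5/4, -3)ᵀ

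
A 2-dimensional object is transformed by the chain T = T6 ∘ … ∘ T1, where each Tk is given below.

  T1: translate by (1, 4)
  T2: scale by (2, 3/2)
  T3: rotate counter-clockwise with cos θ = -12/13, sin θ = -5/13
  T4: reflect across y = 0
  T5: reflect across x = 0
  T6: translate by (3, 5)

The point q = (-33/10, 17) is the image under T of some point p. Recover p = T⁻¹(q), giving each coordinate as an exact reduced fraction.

T1 = [1 0 1; 0 1 4; 0 0 1]
T2·T1 = [2 0 2; 0 3/2 6; 0 0 1]
T3·…·T1 = [-24/13 15/26 6/13; -10/13 -18/13 -82/13; 0 0 1]
T4·…·T1 = [-24/13 15/26 6/13; 10/13 18/13 82/13; 0 0 1]
T5·…·T1 = [24/13 -15/26 -6/13; 10/13 18/13 82/13; 0 0 1]
T6·…·T1 = [24/13 -15/26 33/13; 10/13 18/13 147/13; 0 0 1]
det M = 3; M⁻¹ = [6/13 5/26 -87/26; -10/39 8/13 -82/13; 0 0 1]
M⁻¹ · (-33/10, 17)ᵀ = (-8/5, 5)ᵀ

p = (-8/5, 5)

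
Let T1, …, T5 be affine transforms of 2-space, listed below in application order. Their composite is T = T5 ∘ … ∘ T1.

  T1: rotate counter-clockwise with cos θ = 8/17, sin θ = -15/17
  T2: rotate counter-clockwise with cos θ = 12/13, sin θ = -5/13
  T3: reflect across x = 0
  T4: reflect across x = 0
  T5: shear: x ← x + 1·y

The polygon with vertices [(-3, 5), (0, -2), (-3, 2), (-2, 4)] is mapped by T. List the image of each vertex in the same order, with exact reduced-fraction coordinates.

T1 rotate counter-clockwise with cos θ = 8/17, sin θ = -15/17: (-3, 5) → (3, 5); (0, -2) → (-30/17, -16/17); (-3, 2) → (6/17, 61/17); (-2, 4) → (44/17, 62/17)
T2 rotate counter-clockwise with cos θ = 12/13, sin θ = -5/13: (3, 5) → (61/13, 45/13); (-30/17, -16/17) → (-440/221, -42/221); (6/17, 61/17) → (29/17, 54/17); (44/17, 62/17) → (838/221, 524/221)
T3 reflect across x = 0: (61/13, 45/13) → (-61/13, 45/13); (-440/221, -42/221) → (440/221, -42/221); (29/17, 54/17) → (-29/17, 54/17); (838/221, 524/221) → (-838/221, 524/221)
T4 reflect across x = 0: (-61/13, 45/13) → (61/13, 45/13); (440/221, -42/221) → (-440/221, -42/221); (-29/17, 54/17) → (29/17, 54/17); (-838/221, 524/221) → (838/221, 524/221)
T5 shear: x ← x + 1·y: (61/13, 45/13) → (106/13, 45/13); (-440/221, -42/221) → (-482/221, -42/221); (29/17, 54/17) → (83/17, 54/17); (838/221, 524/221) → (1362/221, 524/221)

image vertices: (106/13, 45/13), (-482/221, -42/221), (83/17, 54/17), (1362/221, 524/221)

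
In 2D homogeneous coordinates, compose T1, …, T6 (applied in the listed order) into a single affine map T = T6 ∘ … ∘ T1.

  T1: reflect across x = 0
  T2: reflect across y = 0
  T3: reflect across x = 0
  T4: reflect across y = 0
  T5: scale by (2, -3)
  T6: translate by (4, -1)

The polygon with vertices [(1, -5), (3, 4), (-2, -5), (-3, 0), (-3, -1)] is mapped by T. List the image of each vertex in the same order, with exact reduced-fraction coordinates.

image vertices: (6, 14), (10, -13), (0, 14), (-2, -1), (-2, 2)

T1 reflect across x = 0: (1, -5) → (-1, -5); (3, 4) → (-3, 4); (-2, -5) → (2, -5); (-3, 0) → (3, 0); (-3, -1) → (3, -1)
T2 reflect across y = 0: (-1, -5) → (-1, 5); (-3, 4) → (-3, -4); (2, -5) → (2, 5); (3, 0) → (3, 0); (3, -1) → (3, 1)
T3 reflect across x = 0: (-1, 5) → (1, 5); (-3, -4) → (3, -4); (2, 5) → (-2, 5); (3, 0) → (-3, 0); (3, 1) → (-3, 1)
T4 reflect across y = 0: (1, 5) → (1, -5); (3, -4) → (3, 4); (-2, 5) → (-2, -5); (-3, 0) → (-3, 0); (-3, 1) → (-3, -1)
T5 scale by (2, -3): (1, -5) → (2, 15); (3, 4) → (6, -12); (-2, -5) → (-4, 15); (-3, 0) → (-6, 0); (-3, -1) → (-6, 3)
T6 translate by (4, -1): (2, 15) → (6, 14); (6, -12) → (10, -13); (-4, 15) → (0, 14); (-6, 0) → (-2, -1); (-6, 3) → (-2, 2)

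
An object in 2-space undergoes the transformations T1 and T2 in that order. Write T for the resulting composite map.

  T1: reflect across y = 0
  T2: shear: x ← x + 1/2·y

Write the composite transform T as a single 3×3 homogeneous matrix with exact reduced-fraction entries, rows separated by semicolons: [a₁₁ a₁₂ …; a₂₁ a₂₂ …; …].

T1 = [1 0 0; 0 -1 0; 0 0 1]
T2·T1 = [1 -1/2 0; 0 -1 0; 0 0 1]

T = [1 -1/2 0; 0 -1 0; 0 0 1]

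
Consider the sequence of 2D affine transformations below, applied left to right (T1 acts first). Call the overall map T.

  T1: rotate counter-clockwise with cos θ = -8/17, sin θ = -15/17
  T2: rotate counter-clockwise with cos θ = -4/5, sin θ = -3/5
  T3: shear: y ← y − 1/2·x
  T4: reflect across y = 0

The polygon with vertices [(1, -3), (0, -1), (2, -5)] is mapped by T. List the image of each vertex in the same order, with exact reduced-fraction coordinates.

T1 rotate counter-clockwise with cos θ = -8/17, sin θ = -15/17: (1, -3) → (-53/17, 9/17); (0, -1) → (-15/17, 8/17); (2, -5) → (-91/17, 10/17)
T2 rotate counter-clockwise with cos θ = -4/5, sin θ = -3/5: (-53/17, 9/17) → (239/85, 123/85); (-15/17, 8/17) → (84/85, 13/85); (-91/17, 10/17) → (394/85, 233/85)
T3 shear: y ← y − 1/2·x: (239/85, 123/85) → (239/85, 7/170); (84/85, 13/85) → (84/85, -29/85); (394/85, 233/85) → (394/85, 36/85)
T4 reflect across y = 0: (239/85, 7/170) → (239/85, -7/170); (84/85, -29/85) → (84/85, 29/85); (394/85, 36/85) → (394/85, -36/85)

image vertices: (239/85, -7/170), (84/85, 29/85), (394/85, -36/85)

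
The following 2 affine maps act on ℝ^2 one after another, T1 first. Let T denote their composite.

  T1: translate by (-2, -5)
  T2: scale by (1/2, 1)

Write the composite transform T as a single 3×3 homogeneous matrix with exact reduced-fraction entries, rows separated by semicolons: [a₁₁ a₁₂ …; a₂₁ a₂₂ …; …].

T1 = [1 0 -2; 0 1 -5; 0 0 1]
T2·T1 = [1/2 0 -1; 0 1 -5; 0 0 1]

T = [1/2 0 -1; 0 1 -5; 0 0 1]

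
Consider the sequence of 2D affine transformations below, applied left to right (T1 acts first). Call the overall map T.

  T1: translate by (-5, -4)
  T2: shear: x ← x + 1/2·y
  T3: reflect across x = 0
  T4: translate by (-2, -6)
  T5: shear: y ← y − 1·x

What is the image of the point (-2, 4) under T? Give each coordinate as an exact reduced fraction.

T1 translate by (-5, -4): (-2, 4) → (-7, 0)
T2 shear: x ← x + 1/2·y: (-7, 0) → (-7, 0)
T3 reflect across x = 0: (-7, 0) → (7, 0)
T4 translate by (-2, -6): (7, 0) → (5, -6)
T5 shear: y ← y − 1·x: (5, -6) → (5, -11)

T(p) = (5, -11)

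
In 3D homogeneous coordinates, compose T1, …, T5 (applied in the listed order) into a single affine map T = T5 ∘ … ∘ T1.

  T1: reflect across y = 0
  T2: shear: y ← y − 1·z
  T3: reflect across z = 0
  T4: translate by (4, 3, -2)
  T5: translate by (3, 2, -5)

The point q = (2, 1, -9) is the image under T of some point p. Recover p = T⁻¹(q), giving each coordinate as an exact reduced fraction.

T1 = [1 0 0 0; 0 -1 0 0; 0 0 1 0; 0 0 0 1]
T2·T1 = [1 0 0 0; 0 -1 -1 0; 0 0 1 0; 0 0 0 1]
T3·…·T1 = [1 0 0 0; 0 -1 -1 0; 0 0 -1 0; 0 0 0 1]
T4·…·T1 = [1 0 0 4; 0 -1 -1 3; 0 0 -1 -2; 0 0 0 1]
T5·…·T1 = [1 0 0 7; 0 -1 -1 5; 0 0 -1 -7; 0 0 0 1]
det M = 1; M⁻¹ = [1 0 0 -7; 0 -1 1 12; 0 0 -1 -7; 0 0 0 1]
M⁻¹ · (2, 1, -9)ᵀ = (-5, 2, 2)ᵀ

p = (-5, 2, 2)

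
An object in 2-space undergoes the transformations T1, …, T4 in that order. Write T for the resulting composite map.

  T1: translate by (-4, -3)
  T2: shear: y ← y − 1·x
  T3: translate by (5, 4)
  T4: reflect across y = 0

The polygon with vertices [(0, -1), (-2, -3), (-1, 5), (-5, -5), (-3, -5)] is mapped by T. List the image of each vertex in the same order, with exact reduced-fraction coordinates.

image vertices: (1, -4), (-1, -4), (0, -11), (-4, -5), (-2, -3)

T1 translate by (-4, -3): (0, -1) → (-4, -4); (-2, -3) → (-6, -6); (-1, 5) → (-5, 2); (-5, -5) → (-9, -8); (-3, -5) → (-7, -8)
T2 shear: y ← y − 1·x: (-4, -4) → (-4, 0); (-6, -6) → (-6, 0); (-5, 2) → (-5, 7); (-9, -8) → (-9, 1); (-7, -8) → (-7, -1)
T3 translate by (5, 4): (-4, 0) → (1, 4); (-6, 0) → (-1, 4); (-5, 7) → (0, 11); (-9, 1) → (-4, 5); (-7, -1) → (-2, 3)
T4 reflect across y = 0: (1, 4) → (1, -4); (-1, 4) → (-1, -4); (0, 11) → (0, -11); (-4, 5) → (-4, -5); (-2, 3) → (-2, -3)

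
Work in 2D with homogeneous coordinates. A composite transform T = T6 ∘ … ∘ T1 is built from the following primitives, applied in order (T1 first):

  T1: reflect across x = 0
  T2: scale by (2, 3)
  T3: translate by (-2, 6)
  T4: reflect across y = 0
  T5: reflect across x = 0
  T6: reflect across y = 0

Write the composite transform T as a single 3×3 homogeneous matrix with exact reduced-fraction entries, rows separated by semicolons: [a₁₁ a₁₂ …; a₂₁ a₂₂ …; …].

T = [2 0 2; 0 3 6; 0 0 1]

T1 = [-1 0 0; 0 1 0; 0 0 1]
T2·T1 = [-2 0 0; 0 3 0; 0 0 1]
T3·…·T1 = [-2 0 -2; 0 3 6; 0 0 1]
T4·…·T1 = [-2 0 -2; 0 -3 -6; 0 0 1]
T5·…·T1 = [2 0 2; 0 -3 -6; 0 0 1]
T6·…·T1 = [2 0 2; 0 3 6; 0 0 1]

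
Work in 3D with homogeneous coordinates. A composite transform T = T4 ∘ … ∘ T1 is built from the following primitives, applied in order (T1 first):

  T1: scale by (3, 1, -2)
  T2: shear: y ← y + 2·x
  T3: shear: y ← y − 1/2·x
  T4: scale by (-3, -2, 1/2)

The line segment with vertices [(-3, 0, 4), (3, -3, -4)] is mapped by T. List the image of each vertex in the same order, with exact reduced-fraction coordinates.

image vertices: (27, 27, -4), (-27, -21, 4)

T1 scale by (3, 1, -2): (-3, 0, 4) → (-9, 0, -8); (3, -3, -4) → (9, -3, 8)
T2 shear: y ← y + 2·x: (-9, 0, -8) → (-9, -18, -8); (9, -3, 8) → (9, 15, 8)
T3 shear: y ← y − 1/2·x: (-9, -18, -8) → (-9, -27/2, -8); (9, 15, 8) → (9, 21/2, 8)
T4 scale by (-3, -2, 1/2): (-9, -27/2, -8) → (27, 27, -4); (9, 21/2, 8) → (-27, -21, 4)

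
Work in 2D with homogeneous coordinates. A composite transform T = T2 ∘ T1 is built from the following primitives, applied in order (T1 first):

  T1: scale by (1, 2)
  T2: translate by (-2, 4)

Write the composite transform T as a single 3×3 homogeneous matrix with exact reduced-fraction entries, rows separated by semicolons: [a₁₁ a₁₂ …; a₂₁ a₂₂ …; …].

T1 = [1 0 0; 0 2 0; 0 0 1]
T2·T1 = [1 0 -2; 0 2 4; 0 0 1]

T = [1 0 -2; 0 2 4; 0 0 1]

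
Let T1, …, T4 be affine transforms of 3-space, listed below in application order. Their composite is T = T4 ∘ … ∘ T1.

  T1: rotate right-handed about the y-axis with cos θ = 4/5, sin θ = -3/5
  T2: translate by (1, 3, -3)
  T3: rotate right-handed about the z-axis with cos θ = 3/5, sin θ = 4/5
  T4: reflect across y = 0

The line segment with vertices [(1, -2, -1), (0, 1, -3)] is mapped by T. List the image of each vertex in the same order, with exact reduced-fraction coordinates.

image vertices: (16/25, -63/25, -16/5), (-38/25, -116/25, -27/5)

T1 rotate right-handed about the y-axis with cos θ = 4/5, sin θ = -3/5: (1, -2, -1) → (7/5, -2, -1/5); (0, 1, -3) → (9/5, 1, -12/5)
T2 translate by (1, 3, -3): (7/5, -2, -1/5) → (12/5, 1, -16/5); (9/5, 1, -12/5) → (14/5, 4, -27/5)
T3 rotate right-handed about the z-axis with cos θ = 3/5, sin θ = 4/5: (12/5, 1, -16/5) → (16/25, 63/25, -16/5); (14/5, 4, -27/5) → (-38/25, 116/25, -27/5)
T4 reflect across y = 0: (16/25, 63/25, -16/5) → (16/25, -63/25, -16/5); (-38/25, 116/25, -27/5) → (-38/25, -116/25, -27/5)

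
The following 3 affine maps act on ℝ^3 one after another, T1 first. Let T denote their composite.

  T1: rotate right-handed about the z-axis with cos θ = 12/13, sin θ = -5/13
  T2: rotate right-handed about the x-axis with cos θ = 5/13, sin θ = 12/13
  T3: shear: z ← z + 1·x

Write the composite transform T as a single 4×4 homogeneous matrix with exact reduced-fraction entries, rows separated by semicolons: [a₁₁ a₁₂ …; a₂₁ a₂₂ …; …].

T = [12/13 5/13 0 0; -25/169 60/169 -12/13 0; 96/169 209/169 5/13 0; 0 0 0 1]

T1 = [12/13 5/13 0 0; -5/13 12/13 0 0; 0 0 1 0; 0 0 0 1]
T2·T1 = [12/13 5/13 0 0; -25/169 60/169 -12/13 0; -60/169 144/169 5/13 0; 0 0 0 1]
T3·…·T1 = [12/13 5/13 0 0; -25/169 60/169 -12/13 0; 96/169 209/169 5/13 0; 0 0 0 1]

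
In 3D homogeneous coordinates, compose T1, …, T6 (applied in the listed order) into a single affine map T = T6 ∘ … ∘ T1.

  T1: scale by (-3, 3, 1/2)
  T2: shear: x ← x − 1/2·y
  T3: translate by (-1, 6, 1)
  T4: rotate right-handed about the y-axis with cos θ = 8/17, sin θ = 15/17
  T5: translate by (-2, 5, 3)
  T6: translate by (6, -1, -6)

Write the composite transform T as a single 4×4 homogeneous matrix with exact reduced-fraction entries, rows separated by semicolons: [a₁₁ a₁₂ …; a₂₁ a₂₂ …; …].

T = [-24/17 -12/17 15/34 75/17; 0 3 0 10; 45/17 45/34 4/17 -28/17; 0 0 0 1]

T1 = [-3 0 0 0; 0 3 0 0; 0 0 1/2 0; 0 0 0 1]
T2·T1 = [-3 -3/2 0 0; 0 3 0 0; 0 0 1/2 0; 0 0 0 1]
T3·…·T1 = [-3 -3/2 0 -1; 0 3 0 6; 0 0 1/2 1; 0 0 0 1]
T4·…·T1 = [-24/17 -12/17 15/34 7/17; 0 3 0 6; 45/17 45/34 4/17 23/17; 0 0 0 1]
T5·…·T1 = [-24/17 -12/17 15/34 -27/17; 0 3 0 11; 45/17 45/34 4/17 74/17; 0 0 0 1]
T6·…·T1 = [-24/17 -12/17 15/34 75/17; 0 3 0 10; 45/17 45/34 4/17 -28/17; 0 0 0 1]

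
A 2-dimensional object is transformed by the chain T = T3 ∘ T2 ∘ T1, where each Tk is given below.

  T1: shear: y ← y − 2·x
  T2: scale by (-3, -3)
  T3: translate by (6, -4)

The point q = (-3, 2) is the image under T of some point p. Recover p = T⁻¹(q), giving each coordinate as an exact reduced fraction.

T1 = [1 0 0; -2 1 0; 0 0 1]
T2·T1 = [-3 0 0; 6 -3 0; 0 0 1]
T3·…·T1 = [-3 0 6; 6 -3 -4; 0 0 1]
det M = 9; M⁻¹ = [-1/3 0 2; -2/3 -1/3 8/3; 0 0 1]
M⁻¹ · (-3, 2)ᵀ = (3, 4)ᵀ

p = (3, 4)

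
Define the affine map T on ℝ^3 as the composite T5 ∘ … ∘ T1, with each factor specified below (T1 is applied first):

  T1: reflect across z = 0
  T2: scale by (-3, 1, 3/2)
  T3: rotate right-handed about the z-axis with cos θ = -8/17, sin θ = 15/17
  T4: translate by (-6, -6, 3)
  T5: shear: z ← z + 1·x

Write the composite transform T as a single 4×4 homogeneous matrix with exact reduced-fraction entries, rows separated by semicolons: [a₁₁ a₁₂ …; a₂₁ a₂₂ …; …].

T1 = [1 0 0 0; 0 1 0 0; 0 0 -1 0; 0 0 0 1]
T2·T1 = [-3 0 0 0; 0 1 0 0; 0 0 -3/2 0; 0 0 0 1]
T3·…·T1 = [24/17 -15/17 0 0; -45/17 -8/17 0 0; 0 0 -3/2 0; 0 0 0 1]
T4·…·T1 = [24/17 -15/17 0 -6; -45/17 -8/17 0 -6; 0 0 -3/2 3; 0 0 0 1]
T5·…·T1 = [24/17 -15/17 0 -6; -45/17 -8/17 0 -6; 24/17 -15/17 -3/2 -3; 0 0 0 1]

T = [24/17 -15/17 0 -6; -45/17 -8/17 0 -6; 24/17 -15/17 -3/2 -3; 0 0 0 1]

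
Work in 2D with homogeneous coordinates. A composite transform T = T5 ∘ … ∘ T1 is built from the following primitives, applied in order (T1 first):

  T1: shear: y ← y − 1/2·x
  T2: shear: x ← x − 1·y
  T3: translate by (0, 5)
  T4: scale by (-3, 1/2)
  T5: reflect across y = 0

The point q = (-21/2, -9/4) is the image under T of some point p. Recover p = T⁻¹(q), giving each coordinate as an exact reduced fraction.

p = (3, 1)

T1 = [1 0 0; -1/2 1 0; 0 0 1]
T2·T1 = [3/2 -1 0; -1/2 1 0; 0 0 1]
T3·…·T1 = [3/2 -1 0; -1/2 1 5; 0 0 1]
T4·…·T1 = [-9/2 3 0; -1/4 1/2 5/2; 0 0 1]
T5·…·T1 = [-9/2 3 0; 1/4 -1/2 -5/2; 0 0 1]
det M = 3/2; M⁻¹ = [-1/3 -2 -5; -1/6 -3 -15/2; 0 0 1]
M⁻¹ · (-21/2, -9/4)ᵀ = (3, 1)ᵀ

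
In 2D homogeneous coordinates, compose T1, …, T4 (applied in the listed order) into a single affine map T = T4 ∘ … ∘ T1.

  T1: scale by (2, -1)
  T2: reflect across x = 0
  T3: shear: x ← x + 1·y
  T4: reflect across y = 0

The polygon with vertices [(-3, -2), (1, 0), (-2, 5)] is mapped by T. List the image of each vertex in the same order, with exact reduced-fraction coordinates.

T1 scale by (2, -1): (-3, -2) → (-6, 2); (1, 0) → (2, 0); (-2, 5) → (-4, -5)
T2 reflect across x = 0: (-6, 2) → (6, 2); (2, 0) → (-2, 0); (-4, -5) → (4, -5)
T3 shear: x ← x + 1·y: (6, 2) → (8, 2); (-2, 0) → (-2, 0); (4, -5) → (-1, -5)
T4 reflect across y = 0: (8, 2) → (8, -2); (-2, 0) → (-2, 0); (-1, -5) → (-1, 5)

image vertices: (8, -2), (-2, 0), (-1, 5)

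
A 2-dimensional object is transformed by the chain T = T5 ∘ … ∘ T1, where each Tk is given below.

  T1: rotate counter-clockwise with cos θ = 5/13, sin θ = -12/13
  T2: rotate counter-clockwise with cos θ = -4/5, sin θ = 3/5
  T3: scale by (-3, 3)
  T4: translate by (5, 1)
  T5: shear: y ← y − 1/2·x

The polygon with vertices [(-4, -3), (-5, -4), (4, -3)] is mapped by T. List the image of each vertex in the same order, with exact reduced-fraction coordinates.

T1 rotate counter-clockwise with cos θ = 5/13, sin θ = -12/13: (-4, -3) → (-56/13, 33/13); (-5, -4) → (-73/13, 40/13); (4, -3) → (-16/13, -63/13)
T2 rotate counter-clockwise with cos θ = -4/5, sin θ = 3/5: (-56/13, 33/13) → (25/13, -60/13); (-73/13, 40/13) → (172/65, -379/65); (-16/13, -63/13) → (253/65, 204/65)
T3 scale by (-3, 3): (25/13, -60/13) → (-75/13, -180/13); (172/65, -379/65) → (-516/65, -1137/65); (253/65, 204/65) → (-759/65, 612/65)
T4 translate by (5, 1): (-75/13, -180/13) → (-10/13, -167/13); (-516/65, -1137/65) → (-191/65, -1072/65); (-759/65, 612/65) → (-434/65, 677/65)
T5 shear: y ← y − 1/2·x: (-10/13, -167/13) → (-10/13, -162/13); (-191/65, -1072/65) → (-191/65, -1953/130); (-434/65, 677/65) → (-434/65, 894/65)

image vertices: (-10/13, -162/13), (-191/65, -1953/130), (-434/65, 894/65)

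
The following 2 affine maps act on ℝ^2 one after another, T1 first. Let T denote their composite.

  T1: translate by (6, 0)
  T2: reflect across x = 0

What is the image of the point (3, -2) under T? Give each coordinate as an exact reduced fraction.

T1 translate by (6, 0): (3, -2) → (9, -2)
T2 reflect across x = 0: (9, -2) → (-9, -2)

T(p) = (-9, -2)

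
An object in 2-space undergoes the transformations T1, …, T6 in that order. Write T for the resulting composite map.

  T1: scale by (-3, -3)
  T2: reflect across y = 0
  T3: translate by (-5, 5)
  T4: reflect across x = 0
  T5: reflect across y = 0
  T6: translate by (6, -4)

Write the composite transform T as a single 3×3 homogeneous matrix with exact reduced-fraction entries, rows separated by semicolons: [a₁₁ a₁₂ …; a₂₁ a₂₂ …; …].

T = [3 0 11; 0 -3 -9; 0 0 1]

T1 = [-3 0 0; 0 -3 0; 0 0 1]
T2·T1 = [-3 0 0; 0 3 0; 0 0 1]
T3·…·T1 = [-3 0 -5; 0 3 5; 0 0 1]
T4·…·T1 = [3 0 5; 0 3 5; 0 0 1]
T5·…·T1 = [3 0 5; 0 -3 -5; 0 0 1]
T6·…·T1 = [3 0 11; 0 -3 -9; 0 0 1]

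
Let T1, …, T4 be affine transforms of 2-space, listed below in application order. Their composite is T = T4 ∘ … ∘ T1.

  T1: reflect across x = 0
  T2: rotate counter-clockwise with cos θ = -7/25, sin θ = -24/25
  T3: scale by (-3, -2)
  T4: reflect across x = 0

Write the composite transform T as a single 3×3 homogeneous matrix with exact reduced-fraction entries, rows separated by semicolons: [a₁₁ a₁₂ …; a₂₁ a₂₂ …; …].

T = [21/25 72/25 0; -48/25 14/25 0; 0 0 1]

T1 = [-1 0 0; 0 1 0; 0 0 1]
T2·T1 = [7/25 24/25 0; 24/25 -7/25 0; 0 0 1]
T3·…·T1 = [-21/25 -72/25 0; -48/25 14/25 0; 0 0 1]
T4·…·T1 = [21/25 72/25 0; -48/25 14/25 0; 0 0 1]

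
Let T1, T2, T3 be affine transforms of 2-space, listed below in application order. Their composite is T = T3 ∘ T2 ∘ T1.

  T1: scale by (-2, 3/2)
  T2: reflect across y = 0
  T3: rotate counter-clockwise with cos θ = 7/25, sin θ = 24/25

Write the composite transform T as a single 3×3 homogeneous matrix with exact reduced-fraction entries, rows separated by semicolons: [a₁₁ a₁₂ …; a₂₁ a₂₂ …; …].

T1 = [-2 0 0; 0 3/2 0; 0 0 1]
T2·T1 = [-2 0 0; 0 -3/2 0; 0 0 1]
T3·…·T1 = [-14/25 36/25 0; -48/25 -21/50 0; 0 0 1]

T = [-14/25 36/25 0; -48/25 -21/50 0; 0 0 1]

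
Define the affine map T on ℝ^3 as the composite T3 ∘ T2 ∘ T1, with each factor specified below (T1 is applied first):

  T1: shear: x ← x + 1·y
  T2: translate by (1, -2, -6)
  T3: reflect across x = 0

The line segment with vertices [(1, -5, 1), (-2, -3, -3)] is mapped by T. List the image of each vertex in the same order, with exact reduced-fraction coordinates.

image vertices: (3, -7, -5), (4, -5, -9)

T1 shear: x ← x + 1·y: (1, -5, 1) → (-4, -5, 1); (-2, -3, -3) → (-5, -3, -3)
T2 translate by (1, -2, -6): (-4, -5, 1) → (-3, -7, -5); (-5, -3, -3) → (-4, -5, -9)
T3 reflect across x = 0: (-3, -7, -5) → (3, -7, -5); (-4, -5, -9) → (4, -5, -9)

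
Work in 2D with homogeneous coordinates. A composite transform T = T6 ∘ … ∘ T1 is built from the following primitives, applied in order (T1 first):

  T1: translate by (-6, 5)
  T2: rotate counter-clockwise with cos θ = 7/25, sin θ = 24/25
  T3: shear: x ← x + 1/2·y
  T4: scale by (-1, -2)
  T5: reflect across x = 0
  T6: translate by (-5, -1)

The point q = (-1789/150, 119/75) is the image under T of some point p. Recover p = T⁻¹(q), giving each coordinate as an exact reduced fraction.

p = (3, 2/3)

T1 = [1 0 -6; 0 1 5; 0 0 1]
T2·T1 = [7/25 -24/25 -162/25; 24/25 7/25 -109/25; 0 0 1]
T3·…·T1 = [19/25 -41/50 -433/50; 24/25 7/25 -109/25; 0 0 1]
T4·…·T1 = [-19/25 41/50 433/50; -48/25 -14/25 218/25; 0 0 1]
T5·…·T1 = [19/25 -41/50 -433/50; -48/25 -14/25 218/25; 0 0 1]
T6·…·T1 = [19/25 -41/50 -683/50; -48/25 -14/25 193/25; 0 0 1]
det M = -2; M⁻¹ = [7/25 -41/100 699/100; -24/25 -19/50 -509/50; 0 0 1]
M⁻¹ · (-1789/150, 119/75)ᵀ = (3, 2/3)ᵀ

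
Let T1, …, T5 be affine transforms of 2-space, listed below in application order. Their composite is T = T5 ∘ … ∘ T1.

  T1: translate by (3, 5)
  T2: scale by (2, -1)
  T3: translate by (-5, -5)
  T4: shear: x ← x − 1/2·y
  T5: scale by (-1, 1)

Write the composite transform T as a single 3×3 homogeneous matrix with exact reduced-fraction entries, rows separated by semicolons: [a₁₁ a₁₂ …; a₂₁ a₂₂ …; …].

T1 = [1 0 3; 0 1 5; 0 0 1]
T2·T1 = [2 0 6; 0 -1 -5; 0 0 1]
T3·…·T1 = [2 0 1; 0 -1 -10; 0 0 1]
T4·…·T1 = [2 1/2 6; 0 -1 -10; 0 0 1]
T5·…·T1 = [-2 -1/2 -6; 0 -1 -10; 0 0 1]

T = [-2 -1/2 -6; 0 -1 -10; 0 0 1]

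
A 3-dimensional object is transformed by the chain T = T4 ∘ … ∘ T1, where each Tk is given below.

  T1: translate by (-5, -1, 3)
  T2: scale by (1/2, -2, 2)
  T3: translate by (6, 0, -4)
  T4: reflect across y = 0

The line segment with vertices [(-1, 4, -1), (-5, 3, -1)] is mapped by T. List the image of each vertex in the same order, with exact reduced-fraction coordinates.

T1 translate by (-5, -1, 3): (-1, 4, -1) → (-6, 3, 2); (-5, 3, -1) → (-10, 2, 2)
T2 scale by (1/2, -2, 2): (-6, 3, 2) → (-3, -6, 4); (-10, 2, 2) → (-5, -4, 4)
T3 translate by (6, 0, -4): (-3, -6, 4) → (3, -6, 0); (-5, -4, 4) → (1, -4, 0)
T4 reflect across y = 0: (3, -6, 0) → (3, 6, 0); (1, -4, 0) → (1, 4, 0)

image vertices: (3, 6, 0), (1, 4, 0)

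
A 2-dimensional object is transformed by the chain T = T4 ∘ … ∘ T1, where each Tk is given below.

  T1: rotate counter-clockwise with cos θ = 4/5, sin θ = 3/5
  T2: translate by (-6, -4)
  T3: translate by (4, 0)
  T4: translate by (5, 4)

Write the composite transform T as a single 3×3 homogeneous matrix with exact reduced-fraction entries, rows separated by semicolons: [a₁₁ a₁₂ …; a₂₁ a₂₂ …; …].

T = [4/5 -3/5 3; 3/5 4/5 0; 0 0 1]

T1 = [4/5 -3/5 0; 3/5 4/5 0; 0 0 1]
T2·T1 = [4/5 -3/5 -6; 3/5 4/5 -4; 0 0 1]
T3·…·T1 = [4/5 -3/5 -2; 3/5 4/5 -4; 0 0 1]
T4·…·T1 = [4/5 -3/5 3; 3/5 4/5 0; 0 0 1]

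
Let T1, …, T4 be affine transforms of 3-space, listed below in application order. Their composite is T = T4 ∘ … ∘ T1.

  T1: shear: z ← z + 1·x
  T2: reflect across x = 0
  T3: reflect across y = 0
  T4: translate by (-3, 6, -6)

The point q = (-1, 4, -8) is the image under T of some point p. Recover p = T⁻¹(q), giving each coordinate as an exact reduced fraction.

T1 = [1 0 0 0; 0 1 0 0; 1 0 1 0; 0 0 0 1]
T2·T1 = [-1 0 0 0; 0 1 0 0; 1 0 1 0; 0 0 0 1]
T3·…·T1 = [-1 0 0 0; 0 -1 0 0; 1 0 1 0; 0 0 0 1]
T4·…·T1 = [-1 0 0 -3; 0 -1 0 6; 1 0 1 -6; 0 0 0 1]
det M = 1; M⁻¹ = [-1 0 0 -3; 0 -1 0 6; 1 0 1 9; 0 0 0 1]
M⁻¹ · (-1, 4, -8)ᵀ = (-2, 2, 0)ᵀ

p = (-2, 2, 0)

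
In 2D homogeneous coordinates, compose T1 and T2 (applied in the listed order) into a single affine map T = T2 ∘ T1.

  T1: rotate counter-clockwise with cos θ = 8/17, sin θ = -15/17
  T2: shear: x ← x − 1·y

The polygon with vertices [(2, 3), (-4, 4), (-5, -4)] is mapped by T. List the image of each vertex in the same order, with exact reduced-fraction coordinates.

T1 rotate counter-clockwise with cos θ = 8/17, sin θ = -15/17: (2, 3) → (61/17, -6/17); (-4, 4) → (28/17, 92/17); (-5, -4) → (-100/17, 43/17)
T2 shear: x ← x − 1·y: (61/17, -6/17) → (67/17, -6/17); (28/17, 92/17) → (-64/17, 92/17); (-100/17, 43/17) → (-143/17, 43/17)

image vertices: (67/17, -6/17), (-64/17, 92/17), (-143/17, 43/17)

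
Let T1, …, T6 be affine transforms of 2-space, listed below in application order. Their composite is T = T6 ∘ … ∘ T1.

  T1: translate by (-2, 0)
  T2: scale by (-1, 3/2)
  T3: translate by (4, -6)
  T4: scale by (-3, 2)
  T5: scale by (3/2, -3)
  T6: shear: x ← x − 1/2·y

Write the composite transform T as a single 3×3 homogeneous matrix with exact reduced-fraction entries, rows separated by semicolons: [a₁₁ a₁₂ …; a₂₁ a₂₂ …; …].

T = [9/2 9/2 -45; 0 -9 36; 0 0 1]

T1 = [1 0 -2; 0 1 0; 0 0 1]
T2·T1 = [-1 0 2; 0 3/2 0; 0 0 1]
T3·…·T1 = [-1 0 6; 0 3/2 -6; 0 0 1]
T4·…·T1 = [3 0 -18; 0 3 -12; 0 0 1]
T5·…·T1 = [9/2 0 -27; 0 -9 36; 0 0 1]
T6·…·T1 = [9/2 9/2 -45; 0 -9 36; 0 0 1]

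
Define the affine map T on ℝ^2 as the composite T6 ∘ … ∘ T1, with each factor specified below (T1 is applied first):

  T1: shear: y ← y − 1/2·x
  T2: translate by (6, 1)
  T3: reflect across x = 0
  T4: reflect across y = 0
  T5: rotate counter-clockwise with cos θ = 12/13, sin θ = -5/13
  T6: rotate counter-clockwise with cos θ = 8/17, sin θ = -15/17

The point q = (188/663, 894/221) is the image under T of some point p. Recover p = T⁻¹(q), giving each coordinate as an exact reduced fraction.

p = (-2, -8/3)

T1 = [1 0 0; -1/2 1 0; 0 0 1]
T2·T1 = [1 0 6; -1/2 1 1; 0 0 1]
T3·…·T1 = [-1 0 -6; -1/2 1 1; 0 0 1]
T4·…·T1 = [-1 0 -6; 1/2 -1 -1; 0 0 1]
T5·…·T1 = [-19/26 -5/13 -77/13; 11/13 -12/13 18/13; 0 0 1]
T6·…·T1 = [89/221 -220/221 -346/221; 461/442 -21/221 1299/221; 0 0 1]
det M = 1; M⁻¹ = [-21/221 220/221 -6; -461/442 89/221 -4; 0 0 1]
M⁻¹ · (188/663, 894/221)ᵀ = (-2, -8/3)ᵀ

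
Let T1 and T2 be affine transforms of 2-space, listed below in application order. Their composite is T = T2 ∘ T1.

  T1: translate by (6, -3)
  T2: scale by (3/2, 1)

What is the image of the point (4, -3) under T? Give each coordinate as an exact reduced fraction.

T1 translate by (6, -3): (4, -3) → (10, -6)
T2 scale by (3/2, 1): (10, -6) → (15, -6)

T(p) = (15, -6)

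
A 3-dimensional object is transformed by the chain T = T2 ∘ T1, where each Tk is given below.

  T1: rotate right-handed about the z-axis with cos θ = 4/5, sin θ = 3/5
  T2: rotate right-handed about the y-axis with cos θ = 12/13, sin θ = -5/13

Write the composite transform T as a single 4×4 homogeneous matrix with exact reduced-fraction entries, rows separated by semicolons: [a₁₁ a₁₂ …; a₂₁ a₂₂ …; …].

T = [48/65 -36/65 -5/13 0; 3/5 4/5 0 0; 4/13 -3/13 12/13 0; 0 0 0 1]

T1 = [4/5 -3/5 0 0; 3/5 4/5 0 0; 0 0 1 0; 0 0 0 1]
T2·T1 = [48/65 -36/65 -5/13 0; 3/5 4/5 0 0; 4/13 -3/13 12/13 0; 0 0 0 1]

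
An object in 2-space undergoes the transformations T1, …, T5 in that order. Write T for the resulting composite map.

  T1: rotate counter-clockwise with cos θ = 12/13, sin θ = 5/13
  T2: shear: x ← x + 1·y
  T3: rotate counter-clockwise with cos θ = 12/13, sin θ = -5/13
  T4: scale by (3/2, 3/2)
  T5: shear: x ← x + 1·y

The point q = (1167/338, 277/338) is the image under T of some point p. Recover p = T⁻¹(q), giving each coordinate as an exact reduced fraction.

p = (2/3, 1)

T1 = [12/13 -5/13 0; 5/13 12/13 0; 0 0 1]
T2·T1 = [17/13 7/13 0; 5/13 12/13 0; 0 0 1]
T3·…·T1 = [229/169 144/169 0; -25/169 109/169 0; 0 0 1]
T4·…·T1 = [687/338 216/169 0; -75/338 327/338 0; 0 0 1]
T5·…·T1 = [306/169 759/338 0; -75/338 327/338 0; 0 0 1]
det M = 9/4; M⁻¹ = [218/507 -506/507 0; 50/507 136/169 0; 0 0 1]
M⁻¹ · (1167/338, 277/338)ᵀ = (2/3, 1)ᵀ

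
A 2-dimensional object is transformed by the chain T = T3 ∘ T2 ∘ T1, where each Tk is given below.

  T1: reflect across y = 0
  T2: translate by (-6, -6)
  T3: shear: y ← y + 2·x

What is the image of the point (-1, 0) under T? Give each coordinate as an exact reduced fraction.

T(p) = (-7, -20)

T1 reflect across y = 0: (-1, 0) → (-1, 0)
T2 translate by (-6, -6): (-1, 0) → (-7, -6)
T3 shear: y ← y + 2·x: (-7, -6) → (-7, -20)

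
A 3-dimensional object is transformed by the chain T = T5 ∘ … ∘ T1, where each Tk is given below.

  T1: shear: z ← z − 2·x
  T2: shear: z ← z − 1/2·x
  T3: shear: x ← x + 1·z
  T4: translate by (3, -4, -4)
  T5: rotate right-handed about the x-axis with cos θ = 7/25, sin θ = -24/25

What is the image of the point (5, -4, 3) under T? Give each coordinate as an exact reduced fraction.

T1 shear: z ← z − 2·x: (5, -4, 3) → (5, -4, -7)
T2 shear: z ← z − 1/2·x: (5, -4, -7) → (5, -4, -19/2)
T3 shear: x ← x + 1·z: (5, -4, -19/2) → (-9/2, -4, -19/2)
T4 translate by (3, -4, -4): (-9/2, -4, -19/2) → (-3/2, -8, -27/2)
T5 rotate right-handed about the x-axis with cos θ = 7/25, sin θ = -24/25: (-3/2, -8, -27/2) → (-3/2, -76/5, 39/10)

T(p) = (-3/2, -76/5, 39/10)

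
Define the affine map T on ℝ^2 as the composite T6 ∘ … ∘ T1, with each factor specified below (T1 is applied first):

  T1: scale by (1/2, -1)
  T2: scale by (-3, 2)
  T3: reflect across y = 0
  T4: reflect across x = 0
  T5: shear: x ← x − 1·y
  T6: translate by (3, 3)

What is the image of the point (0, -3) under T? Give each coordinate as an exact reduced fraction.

T(p) = (9, -3)

T1 scale by (1/2, -1): (0, -3) → (0, 3)
T2 scale by (-3, 2): (0, 3) → (0, 6)
T3 reflect across y = 0: (0, 6) → (0, -6)
T4 reflect across x = 0: (0, -6) → (0, -6)
T5 shear: x ← x − 1·y: (0, -6) → (6, -6)
T6 translate by (3, 3): (6, -6) → (9, -3)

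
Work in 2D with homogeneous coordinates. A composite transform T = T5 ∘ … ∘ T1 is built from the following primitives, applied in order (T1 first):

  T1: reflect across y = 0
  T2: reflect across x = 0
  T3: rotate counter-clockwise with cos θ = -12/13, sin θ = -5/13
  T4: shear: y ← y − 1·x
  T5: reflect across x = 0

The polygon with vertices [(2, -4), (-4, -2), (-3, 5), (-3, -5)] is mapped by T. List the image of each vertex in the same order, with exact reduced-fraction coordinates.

T1 reflect across y = 0: (2, -4) → (2, 4); (-4, -2) → (-4, 2); (-3, 5) → (-3, -5); (-3, -5) → (-3, 5)
T2 reflect across x = 0: (2, 4) → (-2, 4); (-4, 2) → (4, 2); (-3, -5) → (3, -5); (-3, 5) → (3, 5)
T3 rotate counter-clockwise with cos θ = -12/13, sin θ = -5/13: (-2, 4) → (44/13, -38/13); (4, 2) → (-38/13, -44/13); (3, -5) → (-61/13, 45/13); (3, 5) → (-11/13, -75/13)
T4 shear: y ← y − 1·x: (44/13, -38/13) → (44/13, -82/13); (-38/13, -44/13) → (-38/13, -6/13); (-61/13, 45/13) → (-61/13, 106/13); (-11/13, -75/13) → (-11/13, -64/13)
T5 reflect across x = 0: (44/13, -82/13) → (-44/13, -82/13); (-38/13, -6/13) → (38/13, -6/13); (-61/13, 106/13) → (61/13, 106/13); (-11/13, -64/13) → (11/13, -64/13)

image vertices: (-44/13, -82/13), (38/13, -6/13), (61/13, 106/13), (11/13, -64/13)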